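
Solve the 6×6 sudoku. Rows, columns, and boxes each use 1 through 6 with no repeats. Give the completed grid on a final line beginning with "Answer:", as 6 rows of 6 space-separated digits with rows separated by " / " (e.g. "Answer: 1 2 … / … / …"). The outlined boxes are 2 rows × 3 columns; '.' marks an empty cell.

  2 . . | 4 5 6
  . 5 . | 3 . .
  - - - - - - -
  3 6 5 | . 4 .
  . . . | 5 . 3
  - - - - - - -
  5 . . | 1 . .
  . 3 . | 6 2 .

Step 1. [r2c5∈{1}] r2c5 is down to just 1, so r2c5=1.
Step 2. [r5c6∈{4}] only 4 remains possible at r5c6 ⇒ r5c6=4.
Step 3. [r4c2∈{1,2,4}] across col 2, 4 lands solely at r4c2. So r4c2=4.
Step 4. [r2c1∈{4,6}] 6 has one home in col 1: r2c1. So r2c1=6.
Step 5. [r6c1∈{1,4}] 4 has one home in col 1: r6c1 ⇒ r6c1=4.
Step 6. [r6c3∈{1}] only 1 remains possible at r6c3 ⇒ r6c3=1.
Step 7. [r3c4∈{2}] r3c4's peers cover all but 2 ⇒ r3c4=2.
Step 8. [r5c3∈{2,6}] r5c3 is the only open cell in row 5 admitting 6. So r5c3=6.
Step 9. [r2c6∈{2}] r2c6's peers cover all but 2. So r2c6=2.
Step 10. [r4c3∈{2}] r4c3 is down to just 2 ⇒ r4c3=2.
Step 11. [r1c3∈{3}] r1c3 has the single candidate 3, so r1c3=3.
Step 12. [r5c2∈{2}] r5c2 has the single candidate 2 ⇒ r5c2=2.
Step 13. [r3c6∈{1}] r3c6's peers cover all but 1 ⇒ r3c6=1.
Step 14. [r2c3∈{4}] r2c3's peers cover all but 4 ⇒ r2c3=4.
Step 15. [r6c6∈{5}] r6c6 has the single candidate 5. So r6c6=5.
Step 16. [r1c2∈{1}] r1c2 has the single candidate 1. So r1c2=1.
Step 17. [r4c1∈{1}] r4c1 is down to just 1. So r4c1=1.
Step 18. [r4c5∈{6}] r4c5 has the single candidate 6, so r4c5=6.
Step 19. [r5c5∈{3}] nothing but 3 survives at r5c5. So r5c5=3.

Answer: 2 1 3 4 5 6 / 6 5 4 3 1 2 / 3 6 5 2 4 1 / 1 4 2 5 6 3 / 5 2 6 1 3 4 / 4 3 1 6 2 5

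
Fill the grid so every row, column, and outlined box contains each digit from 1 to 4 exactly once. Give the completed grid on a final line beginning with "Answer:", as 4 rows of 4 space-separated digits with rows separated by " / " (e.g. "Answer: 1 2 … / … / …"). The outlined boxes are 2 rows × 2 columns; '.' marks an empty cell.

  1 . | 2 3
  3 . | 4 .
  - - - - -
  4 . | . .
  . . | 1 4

Step 1. [r3c2∈{1,2,3}] across row 3, 1 lands solely at r3c2 ⇒ r3c2=1.
Step 2. [r4c2∈{2,3}] in row 4, 3 fits only at r4c2 ⇒ r4c2=3.
Step 3. [r1c2∈{4}] only 4 remains possible at r1c2. So r1c2=4.
Step 4. [r3c4∈{2}] nothing but 2 survives at r3c4. So r3c4=2.
Step 5. [r3c3∈{3}] r3c3's peers cover all but 3 ⇒ r3c3=3.
Step 6. [r2c2∈{2}] r2c2 has the single candidate 2, so r2c2=2.
Step 7. [r4c1∈{2}] nothing but 2 survives at r4c1, so r4c1=2.
Step 8. [r2c4∈{1}] r2c4 has the single candidate 1. So r2c4=1.

Answer: 1 4 2 3 / 3 2 4 1 / 4 1 3 2 / 2 3 1 4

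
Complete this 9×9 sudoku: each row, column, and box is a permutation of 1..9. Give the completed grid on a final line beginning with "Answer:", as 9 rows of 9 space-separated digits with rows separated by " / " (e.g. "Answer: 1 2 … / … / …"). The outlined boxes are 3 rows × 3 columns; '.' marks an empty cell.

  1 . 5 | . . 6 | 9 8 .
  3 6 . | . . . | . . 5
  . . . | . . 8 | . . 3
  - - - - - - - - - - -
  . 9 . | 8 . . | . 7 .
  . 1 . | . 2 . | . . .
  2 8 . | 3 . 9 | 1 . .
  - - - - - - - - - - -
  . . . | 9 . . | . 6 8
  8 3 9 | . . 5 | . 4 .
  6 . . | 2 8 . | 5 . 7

Step 1. [r9c2∈{4}] only 4 remains possible at r9c2, so r9c2=4.
Step 2. [r2c6∈{1,2,4,7}] across col 6, 2 lands solely at r2c6. So r2c6=2.
Step 3. [r3c8∈{1,2}] 2 has one home in col 8: r3c8, so r3c8=2.
Step 4. [r3c2∈{7}] r3c2 has the single candidate 7, so r3c2=7.
Step 5. [r3c3∈{4}] r3c3 is down to just 4. So r3c3=4.
Step 6. [r1c9∈{4}] r1c9 is down to just 4, so r1c9=4.
Step 7. [r6c5∈{4,5,6,7}] row 6 places 4 nowhere but r6c5. So r6c5=4.
Step 8. [r1c4∈{7}] r1c4 is down to just 7. So r1c4=7.
Step 9. [r6c9∈{6}] only 6 remains possible at r6c9. So r6c9=6.
Step 10. [r8c5∈{1,6,7}] 7 has one home in row 8: r8c5, so r8c5=7.
Step 11. [r4c5∈{1,5,6}] 6 has one home in col 5: r4c5. So r4c5=6.
Step 12. [r7c3∈{1,2,7}] across col 3, 2 lands solely at r7c3, so r7c3=2.
Step 13. [r7c7∈{3}] r7c7 has the single candidate 3, so r7c7=3.
Step 14. [r7c5∈{1}] nothing but 1 survives at r7c5, so r7c5=1.
Step 15. [r5c4∈{5}] r5c4 is down to just 5 ⇒ r5c4=5.
Step 16. [r8c7∈{2}] r8c7 is down to just 2 ⇒ r8c7=2.
Step 17. [r4c1∈{4,5}] across row 4, 5 lands solely at r4c1 ⇒ r4c1=5.
Step 18. [r9c8∈{1,9}] 9 has one home in row 9: r9c8, so r9c8=9.
Step 19. [r5c6∈{7}] nothing but 7 survives at r5c6 ⇒ r5c6=7.
Step 20. [r3c4∈{1}] r3c4's peers cover all but 1. So r3c4=1.
Step 21. [r3c5∈{5,9}] in row 3, 5 fits only at r3c5 ⇒ r3c5=5.
Step 22. [r5c3∈{3,6}] in row 5, 6 fits only at r5c3 ⇒ r5c3=6.
Step 23. [r5c7∈{4,8}] r5c7 is the only open cell in row 5 admitting 8 ⇒ r5c7=8.
Step 24. [r7c1∈{7}] r7c1 has the single candidate 7. So r7c1=7.
Step 25. [r5c9∈{9}] nothing but 9 survives at r5c9, so r5c9=9.
Step 26. [r2c7∈{7}] only 7 remains possible at r2c7. So r2c7=7.
Step 27. [r4c6∈{1}] r4c6 has the single candidate 1. So r4c6=1.
Step 28. [r5c8∈{3}] r5c8 is down to just 3. So r5c8=3.
Step 29. [r1c2∈{2}] nothing but 2 survives at r1c2, so r1c2=2.
Step 30. [r9c6∈{3}] only 3 remains possible at r9c6, so r9c6=3.
Step 31. [r2c4∈{4}] nothing but 4 survives at r2c4. So r2c4=4.
Step 32. [r8c9∈{1}] r8c9 is down to just 1. So r8c9=1.
Step 33. [r4c9∈{2}] only 2 remains possible at r4c9 ⇒ r4c9=2.
Step 34. [r2c8∈{1}] only 1 remains possible at r2c8, so r2c8=1.
Step 35. [r2c5∈{9}] r2c5's peers cover all but 9. So r2c5=9.
Step 36. [r3c7∈{6}] nothing but 6 survives at r3c7, so r3c7=6.
Step 37. [r4c7∈{4}] only 4 remains possible at r4c7. So r4c7=4.
Step 38. [r7c6∈{4}] r7c6 has the single candidate 4. So r7c6=4.
Step 39. [r1c5∈{3}] only 3 remains possible at r1c5. So r1c5=3.
Step 40. [r5c1∈{4}] r5c1's peers cover all but 4 ⇒ r5c1=4.
Step 41. [r4c3∈{3}] only 3 remains possible at r4c3, so r4c3=3.
Step 42. [r9c3∈{1}] r9c3 is down to just 1 ⇒ r9c3=1.
Step 43. [r8c4∈{6}] r8c4's peers cover all but 6, so r8c4=6.
Step 44. [r6c3∈{7}] r6c3 has the single candidate 7. So r6c3=7.
Step 45. [r6c8∈{5}] r6c8 is down to just 5. So r6c8=5.
Step 46. [r7c2∈{5}] r7c2 is down to just 5. So r7c2=5.
Step 47. [r2c3∈{8}] r2c3 is down to just 8. So r2c3=8.
Step 48. [r3c1∈{9}] r3c1's peers cover all but 9, so r3c1=9.

Answer: 1 2 5 7 3 6 9 8 4 / 3 6 8 4 9 2 7 1 5 / 9 7 4 1 5 8 6 2 3 / 5 9 3 8 6 1 4 7 2 / 4 1 6 5 2 7 8 3 9 / 2 8 7 3 4 9 1 5 6 / 7 5 2 9 1 4 3 6 8 / 8 3 9 6 7 5 2 4 1 / 6 4 1 2 8 3 5 9 7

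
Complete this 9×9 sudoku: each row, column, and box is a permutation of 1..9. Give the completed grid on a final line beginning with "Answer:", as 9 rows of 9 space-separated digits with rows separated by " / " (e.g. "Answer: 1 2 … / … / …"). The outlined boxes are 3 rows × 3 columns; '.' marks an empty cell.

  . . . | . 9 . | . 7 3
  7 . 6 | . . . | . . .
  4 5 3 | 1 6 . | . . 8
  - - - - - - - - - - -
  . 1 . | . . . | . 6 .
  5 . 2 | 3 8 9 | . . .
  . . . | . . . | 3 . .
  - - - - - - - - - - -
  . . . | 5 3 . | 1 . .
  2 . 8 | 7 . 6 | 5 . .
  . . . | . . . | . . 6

Step 1. [r2c2∈{2,8,9}] r2c2 is the only open cell in box 1 admitting 9. So r2c2=9.
Step 2. [r9c4∈{2,4,8,9}] 9 has one home in col 4: r9c4 ⇒ r9c4=9.
Step 3. [r1c6∈{2,4,5,8}] in row 1, 5 fits only at r1c6 ⇒ r1c6=5.
Step 4. [r5c2∈{4,6,7}] row 5 places 6 nowhere but r5c2, so r5c2=6.
Step 5. [r8c5∈{1,4}] across row 8, 1 lands solely at r8c5 ⇒ r8c5=1.
Step 6. [r6c6∈{1,2,4,7}] r6c6 is the only open cell in col 6 admitting 1, so r6c6=1.
Step 7. [r4c1∈{3,8,9}] in row 4, 3 fits only at r4c1 ⇒ r4c1=3.
Step 8. [r4c7∈{2,4,7,8,9}] across row 4, 8 lands solely at r4c7 ⇒ r4c7=8.
Step 9. [r2c6∈{2,3,4,8}] across row 2, 3 lands solely at r2c6 ⇒ r2c6=3.
Step 10. [r2c4∈{2,4,8}] row 2 places 8 nowhere but r2c4, so r2c4=8.
Step 11. [r1c2∈{2,8}] r1c2 is the only open cell in col 2 admitting 2. So r1c2=2.
Step 12. [r1c4∈{4}] r1c4's peers cover all but 4 ⇒ r1c4=4.
Step 13. [r2c5∈{2}] nothing but 2 survives at r2c5 ⇒ r2c5=2.
Step 14. [r9c5∈{4}] only 4 remains possible at r9c5. So r9c5=4.
Step 15. [r4c6∈{2,4,7}] r4c6 is the only open cell in col 6 admitting 4, so r4c6=4.
Step 16. [r6c2∈{4,7,8}] across col 2, 8 lands solely at r6c2, so r6c2=8.
Step 17. [r6c3∈{4,7,9}] 4 has one home in box 4: r6c3. So r6c3=4.
Step 18. [r4c3∈{7,9}] across box 4, 7 lands solely at r4c3. So r4c3=7.
Step 19. [r4c9∈{2,5,9}] r4c9 is the only open cell in row 4 admitting 9 ⇒ r4c9=9.
Step 20. [r8c9∈{4}] r8c9 is down to just 4 ⇒ r8c9=4.
Step 21. [r8c8∈{3,9}] 9 has one home in row 8: r8c8 ⇒ r8c8=9.
Step 22. [r3c8∈{2}] r3c8 has the single candidate 2 ⇒ r3c8=2.
Step 23. [r6c9∈{2,5,7}] in box 6, 2 fits only at r6c9 ⇒ r6c9=2.
Step 24. [r7c9∈{7}] nothing but 7 survives at r7c9, so r7c9=7.
Step 25. [r6c8∈{5}] nothing but 5 survives at r6c8. So r6c8=5.
Step 26. [r7c6∈{2,8}] in row 7, 2 fits only at r7c6, so r7c6=2.
Step 27. [r2c7∈{4}] r2c7 is down to just 4 ⇒ r2c7=4.
Step 28. [r9c8∈{3,8}] in col 8, 3 fits only at r9c8 ⇒ r9c8=3.
Step 29. [r9c1∈{1}] r9c1 has the single candidate 1 ⇒ r9c1=1.
Step 30. [r5c9∈{1}] nothing but 1 survives at r5c9 ⇒ r5c9=1.
Step 31. [r7c1∈{6,9}] r7c1 is the only open cell in row 7 admitting 6 ⇒ r7c1=6.
Step 32. [r5c7∈{7}] r5c7 is down to just 7. So r5c7=7.
Step 33. [r9c2∈{7}] r9c2 is down to just 7, so r9c2=7.
Step 34. [r9c6∈{8}] r9c6's peers cover all but 8 ⇒ r9c6=8.
Step 35. [r2c8∈{1}] only 1 remains possible at r2c8, so r2c8=1.
Step 36. [r6c1∈{9}] r6c1 is down to just 9, so r6c1=9.
Step 37. [r7c2∈{4}] r7c2 has the single candidate 4 ⇒ r7c2=4.
Step 38. [r1c1∈{8}] only 8 remains possible at r1c1 ⇒ r1c1=8.
Step 39. [r1c7∈{6}] nothing but 6 survives at r1c7, so r1c7=6.
Step 40. [r8c2∈{3}] r8c2's peers cover all but 3. So r8c2=3.
Step 41. [r1c3∈{1}] r1c3 is down to just 1, so r1c3=1.
Step 42. [r6c4∈{6}] r6c4 has the single candidate 6 ⇒ r6c4=6.
Step 43. [r4c4∈{2}] nothing but 2 survives at r4c4. So r4c4=2.
Step 44. [r7c3∈{9}] r7c3 has the single candidate 9. So r7c3=9.
Step 45. [r5c8∈{4}] r5c8's peers cover all but 4. So r5c8=4.
Step 46. [r4c5∈{5}] r4c5 has the single candidate 5. So r4c5=5.
Step 47. [r9c7∈{2}] r9c7 is down to just 2, so r9c7=2.
Step 48. [r3c6∈{7}] only 7 remains possible at r3c6 ⇒ r3c6=7.
Step 49. [r7c8∈{8}] r7c8's peers cover all but 8. So r7c8=8.
Step 50. [r3c7∈{9}] r3c7's peers cover all but 9. So r3c7=9.
Step 51. [r6c5∈{7}] r6c5 has the single candidate 7. So r6c5=7.
Step 52. [r2c9∈{5}] r2c9 is down to just 5, so r2c9=5.
Step 53. [r9c3∈{5}] r9c3 has the single candidate 5 ⇒ r9c3=5.

Answer: 8 2 1 4 9 5 6 7 3 / 7 9 6 8 2 3 4 1 5 / 4 5 3 1 6 7 9 2 8 / 3 1 7 2 5 4 8 6 9 / 5 6 2 3 8 9 7 4 1 / 9 8 4 6 7 1 3 5 2 / 6 4 9 5 3 2 1 8 7 / 2 3 8 7 1 6 5 9 4 / 1 7 5 9 4 8 2 3 6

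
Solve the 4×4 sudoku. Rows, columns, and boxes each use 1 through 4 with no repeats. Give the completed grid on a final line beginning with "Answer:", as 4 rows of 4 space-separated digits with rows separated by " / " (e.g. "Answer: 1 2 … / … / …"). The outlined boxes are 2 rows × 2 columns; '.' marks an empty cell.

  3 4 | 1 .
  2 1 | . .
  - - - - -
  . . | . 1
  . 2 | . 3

Step 1. [r4c3∈{4}] only 4 remains possible at r4c3 ⇒ r4c3=4.
Step 2. [r1c4∈{2}] r1c4 has the single candidate 2. So r1c4=2.
Step 3. [r4c1∈{1}] r4c1 is down to just 1, so r4c1=1.
Step 4. [r2c3∈{3}] r2c3's peers cover all but 3. So r2c3=3.
Step 5. [r3c2∈{3}] only 3 remains possible at r3c2, so r3c2=3.
Step 6. [r2c4∈{4}] only 4 remains possible at r2c4 ⇒ r2c4=4.
Step 7. [r3c3∈{2}] nothing but 2 survives at r3c3, so r3c3=2.
Step 8. [r3c1∈{4}] r3c1's peers cover all but 4. So r3c1=4.

Answer: 3 4 1 2 / 2 1 3 4 / 4 3 2 1 / 1 2 4 3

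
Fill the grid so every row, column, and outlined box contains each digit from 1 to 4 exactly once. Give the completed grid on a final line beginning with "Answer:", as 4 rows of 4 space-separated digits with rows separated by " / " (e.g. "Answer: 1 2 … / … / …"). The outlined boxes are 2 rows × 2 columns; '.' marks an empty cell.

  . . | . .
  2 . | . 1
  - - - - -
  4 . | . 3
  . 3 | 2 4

Step 1. [r2c2∈{4}] r2c2's peers cover all but 4, so r2c2=4.
Step 2. [r1c1∈{1,3}] col 1 places 3 nowhere but r1c1, so r1c1=3.
Step 3. [r3c2∈{1,2}] r3c2 is the only open cell in row 3 admitting 2, so r3c2=2.
Step 4. [r2c3∈{3}] only 3 remains possible at r2c3, so r2c3=3.
Step 5. [r1c2∈{1}] r1c2's peers cover all but 1 ⇒ r1c2=1.
Step 6. [r1c4∈{2}] r1c4's peers cover all but 2. So r1c4=2.
Step 7. [r3c3∈{1}] nothing but 1 survives at r3c3. So r3c3=1.
Step 8. [r1c3∈{4}] r1c3 has the single candidate 4 ⇒ r1c3=4.
Step 9. [r4c1∈{1}] only 1 remains possible at r4c1 ⇒ r4c1=1.

Answer: 3 1 4 2 / 2 4 3 1 / 4 2 1 3 / 1 3 2 4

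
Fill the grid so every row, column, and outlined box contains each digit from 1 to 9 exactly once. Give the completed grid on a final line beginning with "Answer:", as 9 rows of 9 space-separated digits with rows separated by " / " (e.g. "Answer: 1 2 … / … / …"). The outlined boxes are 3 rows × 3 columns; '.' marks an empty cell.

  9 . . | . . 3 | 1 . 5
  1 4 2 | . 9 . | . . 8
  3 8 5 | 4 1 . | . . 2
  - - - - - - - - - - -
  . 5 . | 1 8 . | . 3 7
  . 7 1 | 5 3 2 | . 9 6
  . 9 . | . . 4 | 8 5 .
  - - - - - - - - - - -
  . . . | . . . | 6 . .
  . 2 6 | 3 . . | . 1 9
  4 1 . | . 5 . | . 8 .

Step 1. [r7c3∈{3,7,8,9}] in col 3, 8 fits only at r7c3 ⇒ r7c3=8.
Step 2. [r7c8∈{2,4,7}] 2 has one home in col 8: r7c8, so r7c8=2.
Step 3. [r1c3∈{7}] only 7 remains possible at r1c3, so r1c3=7.
Step 4. [r9c4∈{2,6,7,9}] row 9 places 2 nowhere but r9c4, so r9c4=2.
Step 5. [r9c6∈{6,7,9}] r9c6 is the only open cell in row 9 admitting 6, so r9c6=6.
Step 6. [r3c6∈{7}] r3c6 has the single candidate 7 ⇒ r3c6=7.
Step 7. [r2c4∈{6}] nothing but 6 survives at r2c4, so r2c4=6.
Step 8. [r9c9∈{3}] only 3 remains possible at r9c9 ⇒ r9c9=3.
Step 9. [r8c7∈{4,5,7}] col 7 places 5 nowhere but r8c7. So r8c7=5.
Step 10. [r4c7∈{2,4}] in col 7, 2 fits only at r4c7. So r4c7=2.
Step 11. [r8c5∈{4,7}] row 8 places 4 nowhere but r8c5 ⇒ r8c5=4.
Step 12. [r7c5∈{7}] r7c5's peers cover all but 7, so r7c5=7.
Step 13. [r9c7∈{7}] r9c7's peers cover all but 7. So r9c7=7.
Step 14. [r6c5∈{6}] r6c5 is down to just 6, so r6c5=6.
Step 15. [r1c2∈{6}] only 6 remains possible at r1c2, so r1c2=6.
Step 16. [r7c6∈{1,9}] across row 7, 1 lands solely at r7c6, so r7c6=1.
Step 17. [r7c9∈{4}] r7c9 is down to just 4, so r7c9=4.
Step 18. [r7c4∈{9}] r7c4 is down to just 9 ⇒ r7c4=9.
Step 19. [r4c1∈{6}] only 6 remains possible at r4c1, so r4c1=6.
Step 20. [r8c6∈{8}] r8c6 is down to just 8. So r8c6=8.
Step 21. [r2c8∈{7}] nothing but 7 survives at r2c8 ⇒ r2c8=7.
Step 22. [r7c2∈{3}] only 3 remains possible at r7c2 ⇒ r7c2=3.
Step 23. [r1c4∈{8}] r1c4 has the single candidate 8 ⇒ r1c4=8.
Step 24. [r6c4∈{7}] r6c4 has the single candidate 7, so r6c4=7.
Step 25. [r2c6∈{5}] r2c6 has the single candidate 5 ⇒ r2c6=5.
Step 26. [r6c9∈{1}] r6c9 is down to just 1. So r6c9=1.
Step 27. [r6c3∈{3}] r6c3 has the single candidate 3. So r6c3=3.
Step 28. [r4c6∈{9}] only 9 remains possible at r4c6. So r4c6=9.
Step 29. [r5c1∈{8}] r5c1 is down to just 8, so r5c1=8.
Step 30. [r5c7∈{4}] r5c7's peers cover all but 4 ⇒ r5c7=4.
Step 31. [r6c1∈{2}] only 2 remains possible at r6c1, so r6c1=2.
Step 32. [r3c7∈{9}] r3c7 has the single candidate 9. So r3c7=9.
Step 33. [r9c3∈{9}] r9c3 is down to just 9 ⇒ r9c3=9.
Step 34. [r7c1∈{5}] r7c1 has the single candidate 5, so r7c1=5.
Step 35. [r1c5∈{2}] only 2 remains possible at r1c5. So r1c5=2.
Step 36. [r1c8∈{4}] r1c8 is down to just 4 ⇒ r1c8=4.
Step 37. [r3c8∈{6}] r3c8 is down to just 6. So r3c8=6.
Step 38. [r8c1∈{7}] r8c1 is down to just 7. So r8c1=7.
Step 39. [r2c7∈{3}] r2c7's peers cover all but 3, so r2c7=3.
Step 40. [r4c3∈{4}] nothing but 4 survives at r4c3 ⇒ r4c3=4.

Answer: 9 6 7 8 2 3 1 4 5 / 1 4 2 6 9 5 3 7 8 / 3 8 5 4 1 7 9 6 2 / 6 5 4 1 8 9 2 3 7 / 8 7 1 5 3 2 4 9 6 / 2 9 3 7 6 4 8 5 1 / 5 3 8 9 7 1 6 2 4 / 7 2 6 3 4 8 5 1 9 / 4 1 9 2 5 6 7 8 3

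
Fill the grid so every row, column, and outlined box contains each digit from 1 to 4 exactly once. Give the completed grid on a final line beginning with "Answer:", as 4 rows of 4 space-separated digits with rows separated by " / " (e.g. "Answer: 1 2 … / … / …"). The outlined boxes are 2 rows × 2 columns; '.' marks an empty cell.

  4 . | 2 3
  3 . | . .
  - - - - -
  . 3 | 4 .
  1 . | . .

Step 1. [r3c1∈{2}] nothing but 2 survives at r3c1. So r3c1=2.
Step 2. [r2c3∈{1}] r2c3 is down to just 1. So r2c3=1.
Step 3. [r4c4∈{2}] r4c4 has the single candidate 2. So r4c4=2.
Step 4. [r2c2∈{2}] r2c2 is down to just 2 ⇒ r2c2=2.
Step 5. [r3c4∈{1}] r3c4 has the single candidate 1 ⇒ r3c4=1.
Step 6. [r4c3∈{3}] r4c3's peers cover all but 3 ⇒ r4c3=3.
Step 7. [r1c2∈{1}] only 1 remains possible at r1c2. So r1c2=1.
Step 8. [r2c4∈{4}] r2c4 is down to just 4. So r2c4=4.
Step 9. [r4c2∈{4}] r4c2 has the single candidate 4, so r4c2=4.

Answer: 4 1 2 3 / 3 2 1 4 / 2 3 4 1 / 1 4 3 2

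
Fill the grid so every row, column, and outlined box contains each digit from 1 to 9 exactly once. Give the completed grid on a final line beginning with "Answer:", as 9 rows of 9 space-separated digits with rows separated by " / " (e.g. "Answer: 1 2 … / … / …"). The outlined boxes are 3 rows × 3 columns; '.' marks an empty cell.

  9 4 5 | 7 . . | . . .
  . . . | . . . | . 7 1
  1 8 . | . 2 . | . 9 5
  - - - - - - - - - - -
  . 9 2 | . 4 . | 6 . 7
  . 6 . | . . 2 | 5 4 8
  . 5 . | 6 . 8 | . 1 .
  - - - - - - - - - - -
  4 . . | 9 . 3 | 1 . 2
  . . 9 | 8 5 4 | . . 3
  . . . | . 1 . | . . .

Step 1. [r7c2∈{7}] only 7 remains possible at r7c2 ⇒ r7c2=7.
Step 2. [r3c6∈{6}] r3c6's peers cover all but 6 ⇒ r3c6=6.
Step 3. [r8c8∈{6}] r8c8's peers cover all but 6. So r8c8=6.
Step 4. [r9c1∈{2,3,5,6,8}] col 1 places 5 nowhere but r9c1 ⇒ r9c1=5.
Step 5. [r9c8∈{8}] r9c8's peers cover all but 8, so r9c8=8.
Step 6. [r4c8∈{3}] r4c8 is down to just 3, so r4c8=3.
Step 7. [r5c5∈{3,7,9}] 9 has one home in row 5: r5c5. So r5c5=9.
Step 8. [r6c5∈{3,7}] across col 5, 7 lands solely at r6c5 ⇒ r6c5=7.
Step 9. [r5c4∈{1,3}] across box 5, 3 lands solely at r5c4, so r5c4=3.
Step 10. [r9c3∈{3,6}] row 9 places 6 nowhere but r9c3. So r9c3=6.
Step 11. [r2c3∈{3}] r2c3's peers cover all but 3, so r2c3=3.
Step 12. [r2c2∈{2}] r2c2 has the single candidate 2 ⇒ r2c2=2.
Step 13. [r9c9∈{4,9}] col 9 places 4 nowhere but r9c9, so r9c9=4.
Step 14. [r3c4∈{4}] r3c4 is down to just 4. So r3c4=4.
Step 15. [r9c7∈{7,9}] across row 9, 9 lands solely at r9c7. So r9c7=9.
Step 16. [r2c4∈{5}] r2c4 has the single candidate 5. So r2c4=5.
Step 17. [r1c5∈{3,8}] 3 has one home in col 5: r1c5, so r1c5=3.
Step 18. [r1c7∈{2,8}] row 1 places 8 nowhere but r1c7, so r1c7=8.
Step 19. [r3c3∈{7}] nothing but 7 survives at r3c3 ⇒ r3c3=7.
Step 20. [r4c4∈{1}] only 1 remains possible at r4c4. So r4c4=1.
Step 21. [r2c6∈{9}] r2c6 is down to just 9. So r2c6=9.
Step 22. [r7c5∈{6}] r7c5 is down to just 6 ⇒ r7c5=6.
Step 23. [r6c9∈{9}] r6c9 has the single candidate 9. So r6c9=9.
Step 24. [r6c1∈{3}] nothing but 3 survives at r6c1, so r6c1=3.
Step 25. [r7c3∈{8}] nothing but 8 survives at r7c3, so r7c3=8.
Step 26. [r9c2∈{3}] nothing but 3 survives at r9c2, so r9c2=3.
Step 27. [r9c4∈{2}] r9c4 has the single candidate 2 ⇒ r9c4=2.
Step 28. [r6c3∈{4}] only 4 remains possible at r6c3, so r6c3=4.
Step 29. [r8c1∈{2}] nothing but 2 survives at r8c1, so r8c1=2.
Step 30. [r5c1∈{7}] nothing but 7 survives at r5c1 ⇒ r5c1=7.
Step 31. [r2c5∈{8}] r2c5's peers cover all but 8, so r2c5=8.
Step 32. [r8c2∈{1}] r8c2 has the single candidate 1, so r8c2=1.
Step 33. [r9c6∈{7}] r9c6 has the single candidate 7. So r9c6=7.
Step 34. [r4c6∈{5}] r4c6 is down to just 5, so r4c6=5.
Step 35. [r4c1∈{8}] nothing but 8 survives at r4c1 ⇒ r4c1=8.
Step 36. [r6c7∈{2}] r6c7's peers cover all but 2 ⇒ r6c7=2.
Step 37. [r7c8∈{5}] r7c8 is down to just 5 ⇒ r7c8=5.
Step 38. [r8c7∈{7}] only 7 remains possible at r8c7 ⇒ r8c7=7.
Step 39. [r1c9∈{6}] only 6 remains possible at r1c9. So r1c9=6.
Step 40. [r2c1∈{6}] nothing but 6 survives at r2c1. So r2c1=6.
Step 41. [r1c8∈{2}] r1c8's peers cover all but 2, so r1c8=2.
Step 42. [r3c7∈{3}] only 3 remains possible at r3c7. So r3c7=3.
Step 43. [r1c6∈{1}] r1c6's peers cover all but 1 ⇒ r1c6=1.
Step 44. [r2c7∈{4}] only 4 remains possible at r2c7 ⇒ r2c7=4.
Step 45. [r5c3∈{1}] nothing but 1 survives at r5c3 ⇒ r5c3=1.

Answer: 9 4 5 7 3 1 8 2 6 / 6 2 3 5 8 9 4 7 1 / 1 8 7 4 2 6 3 9 5 / 8 9 2 1 4 5 6 3 7 / 7 6 1 3 9 2 5 4 8 / 3 5 4 6 7 8 2 1 9 / 4 7 8 9 6 3 1 5 2 / 2 1 9 8 5 4 7 6 3 / 5 3 6 2 1 7 9 8 4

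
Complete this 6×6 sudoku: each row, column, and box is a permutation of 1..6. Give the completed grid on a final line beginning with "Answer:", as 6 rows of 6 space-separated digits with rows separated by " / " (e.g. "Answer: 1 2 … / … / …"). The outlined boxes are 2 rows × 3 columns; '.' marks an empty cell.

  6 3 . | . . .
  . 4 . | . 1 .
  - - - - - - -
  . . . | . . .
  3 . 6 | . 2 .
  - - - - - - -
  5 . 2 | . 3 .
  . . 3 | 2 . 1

Step 1. [r3c3∈{1,4,5}] col 3 places 4 nowhere but r3c3. So r3c3=4.
Step 2. [r6c5∈{4,5,6}] in row 6, 5 fits only at r6c5, so r6c5=5.
Step 3. [r3c1∈{1,2}] 1 has one home in col 1: r3c1 ⇒ r3c1=1.
Step 4. [r2c3∈{5}] nothing but 5 survives at r2c3 ⇒ r2c3=5.
Step 5. [r4c2∈{5}] r4c2 is down to just 5 ⇒ r4c2=5.
Step 6. [r1c6∈{2,4,5}] in row 1, 2 fits only at r1c6. So r1c6=2.
Step 7. [r3c6∈{3,5,6}] col 6 places 5 nowhere but r3c6, so r3c6=5.
Step 8. [r4c6∈{4}] nothing but 4 survives at r4c6. So r4c6=4.
Step 9. [r5c6∈{6}] r5c6's peers cover all but 6, so r5c6=6.
Step 10. [r2c4∈{3,6}] in row 2, 6 fits only at r2c4. So r2c4=6.
Step 11. [r1c5∈{4}] r1c5's peers cover all but 4, so r1c5=4.
Step 12. [r5c2∈{1}] nothing but 1 survives at r5c2 ⇒ r5c2=1.
Step 13. [r3c4∈{3}] r3c4 is down to just 3, so r3c4=3.
Step 14. [r4c4∈{1}] r4c4 has the single candidate 1 ⇒ r4c4=1.
Step 15. [r6c2∈{6}] r6c2 is down to just 6 ⇒ r6c2=6.
Step 16. [r2c6∈{3}] only 3 remains possible at r2c6, so r2c6=3.
Step 17. [r3c5∈{6}] r3c5 is down to just 6. So r3c5=6.
Step 18. [r2c1∈{2}] nothing but 2 survives at r2c1. So r2c1=2.
Step 19. [r5c4∈{4}] nothing but 4 survives at r5c4, so r5c4=4.
Step 20. [r1c4∈{5}] nothing but 5 survives at r1c4. So r1c4=5.
Step 21. [r6c1∈{4}] only 4 remains possible at r6c1, so r6c1=4.
Step 22. [r1c3∈{1}] r1c3 has the single candidate 1, so r1c3=1.
Step 23. [r3c2∈{2}] nothing but 2 survives at r3c2, so r3c2=2.

Answer: 6 3 1 5 4 2 / 2 4 5 6 1 3 / 1 2 4 3 6 5 / 3 5 6 1 2 4 / 5 1 2 4 3 6 / 4 6 3 2 5 1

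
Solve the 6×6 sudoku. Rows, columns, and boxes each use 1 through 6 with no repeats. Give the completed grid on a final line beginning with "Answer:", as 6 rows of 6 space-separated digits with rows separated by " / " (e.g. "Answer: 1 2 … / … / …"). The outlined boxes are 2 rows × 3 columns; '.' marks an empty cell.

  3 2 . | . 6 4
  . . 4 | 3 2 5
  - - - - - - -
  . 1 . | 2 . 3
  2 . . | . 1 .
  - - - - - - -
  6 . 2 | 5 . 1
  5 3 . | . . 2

Step 1. [r4c2∈{4,5,6}] r4c2 is the only open cell in col 2 admitting 5, so r4c2=5.
Step 2. [r6c5∈{4}] only 4 remains possible at r6c5 ⇒ r6c5=4.
Step 3. [r4c6∈{6}] nothing but 6 survives at r4c6, so r4c6=6.
Step 4. [r1c3∈{1,5}] 5 has one home in row 1: r1c3, so r1c3=5.
Step 5. [r3c1∈{4}] r3c1 is down to just 4, so r3c1=4.
Step 6. [r3c5∈{5}] only 5 remains possible at r3c5, so r3c5=5.
Step 7. [r1c4∈{1}] r1c4 has the single candidate 1, so r1c4=1.
Step 8. [r2c1∈{1}] r2c1 has the single candidate 1. So r2c1=1.
Step 9. [r4c3∈{3}] r4c3's peers cover all but 3, so r4c3=3.
Step 10. [r3c3∈{6}] only 6 remains possible at r3c3, so r3c3=6.
Step 11. [r5c2∈{4}] nothing but 4 survives at r5c2, so r5c2=4.
Step 12. [r5c5∈{3}] r5c5 has the single candidate 3, so r5c5=3.
Step 13. [r6c4∈{6}] r6c4 is down to just 6. So r6c4=6.
Step 14. [r2c2∈{6}] r2c2's peers cover all but 6 ⇒ r2c2=6.
Step 15. [r6c3∈{1}] r6c3 has the single candidate 1 ⇒ r6c3=1.
Step 16. [r4c4∈{4}] r4c4's peers cover all but 4, so r4c4=4.

Answer: 3 2 5 1 6 4 / 1 6 4 3 2 5 / 4 1 6 2 5 3 / 2 5 3 4 1 6 / 6 4 2 5 3 1 / 5 3 1 6 4 2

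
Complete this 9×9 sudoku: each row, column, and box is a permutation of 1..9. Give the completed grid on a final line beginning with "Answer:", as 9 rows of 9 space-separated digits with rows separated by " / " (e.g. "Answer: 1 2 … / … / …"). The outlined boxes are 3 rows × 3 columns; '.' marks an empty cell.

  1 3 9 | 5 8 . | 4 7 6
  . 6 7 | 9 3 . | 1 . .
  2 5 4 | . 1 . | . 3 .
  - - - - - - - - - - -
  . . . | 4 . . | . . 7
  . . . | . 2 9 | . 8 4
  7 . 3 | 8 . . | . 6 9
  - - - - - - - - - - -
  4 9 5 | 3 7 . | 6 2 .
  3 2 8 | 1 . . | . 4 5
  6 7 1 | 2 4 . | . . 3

Step 1. [r4c6∈{1,3,5,6}] r4c6 is the only open cell in col 6 admitting 3, so r4c6=3.
Step 2. [r3c9∈{8}] r3c9 is down to just 8, so r3c9=8.
Step 3. [r6c5∈{5}] r6c5 is down to just 5 ⇒ r6c5=5.
Step 4. [r4c5∈{6}] r4c5 has the single candidate 6. So r4c5=6.
Step 5. [r4c2∈{1,8}] r4c2 is the only open cell in col 2 admitting 8, so r4c2=8.
Step 6. [r9c7∈{8,9}] r9c7 is the only open cell in col 7 admitting 8, so r9c7=8.
Step 7. [r3c4∈{6,7}] across col 4, 6 lands solely at r3c4, so r3c4=6.
Step 8. [r5c1∈{5}] r5c1 is down to just 5, so r5c1=5.
Step 9. [r4c7∈{2,5}] col 7 places 5 nowhere but r4c7. So r4c7=5.
Step 10. [r1c6∈{2}] nothing but 2 survives at r1c6, so r1c6=2.
Step 11. [r6c2∈{1,4}] r6c2 is the only open cell in row 6 admitting 4 ⇒ r6c2=4.
Step 12. [r3c7∈{9}] only 9 remains possible at r3c7. So r3c7=9.
Step 13. [r9c8∈{9}] r9c8 has the single candidate 9. So r9c8=9.
Step 14. [r4c1∈{9}] r4c1 is down to just 9, so r4c1=9.
Step 15. [r5c7∈{3}] r5c7's peers cover all but 3. So r5c7=3.
Step 16. [r5c3∈{6}] r5c3 has the single candidate 6. So r5c3=6.
Step 17. [r9c6∈{5}] r9c6 is down to just 5 ⇒ r9c6=5.
Step 18. [r5c2∈{1}] r5c2 has the single candidate 1. So r5c2=1.
Step 19. [r2c1∈{8}] r2c1 has the single candidate 8. So r2c1=8.
Step 20. [r4c8∈{1}] r4c8's peers cover all but 1 ⇒ r4c8=1.
Step 21. [r8c6∈{6}] r8c6 is down to just 6. So r8c6=6.
Step 22. [r2c6∈{4}] nothing but 4 survives at r2c6 ⇒ r2c6=4.
Step 23. [r2c9∈{2}] only 2 remains possible at r2c9, so r2c9=2.
Step 24. [r8c7∈{7}] r8c7 has the single candidate 7. So r8c7=7.
Step 25. [r7c9∈{1}] only 1 remains possible at r7c9. So r7c9=1.
Step 26. [r7c6∈{8}] r7c6 is down to just 8 ⇒ r7c6=8.
Step 27. [r5c4∈{7}] nothing but 7 survives at r5c4 ⇒ r5c4=7.
Step 28. [r8c5∈{9}] r8c5 has the single candidate 9, so r8c5=9.
Step 29. [r6c7∈{2}] nothing but 2 survives at r6c7. So r6c7=2.
Step 30. [r3c6∈{7}] only 7 remains possible at r3c6 ⇒ r3c6=7.
Step 31. [r4c3∈{2}] only 2 remains possible at r4c3, so r4c3=2.
Step 32. [r6c6∈{1}] only 1 remains possible at r6c6. So r6c6=1.
Step 33. [r2c8∈{5}] nothing but 5 survives at r2c8, so r2c8=5.

Answer: 1 3 9 5 8 2 4 7 6 / 8 6 7 9 3 4 1 5 2 / 2 5 4 6 1 7 9 3 8 / 9 8 2 4 6 3 5 1 7 / 5 1 6 7 2 9 3 8 4 / 7 4 3 8 5 1 2 6 9 / 4 9 5 3 7 8 6 2 1 / 3 2 8 1 9 6 7 4 5 / 6 7 1 2 4 5 8 9 3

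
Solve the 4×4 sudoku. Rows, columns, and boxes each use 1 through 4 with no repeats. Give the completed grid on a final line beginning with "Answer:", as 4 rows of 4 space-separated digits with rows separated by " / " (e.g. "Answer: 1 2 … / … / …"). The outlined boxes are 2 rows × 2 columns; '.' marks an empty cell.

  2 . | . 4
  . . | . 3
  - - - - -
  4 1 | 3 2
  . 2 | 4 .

Step 1. [r2c3∈{1,2}] in row 2, 2 fits only at r2c3 ⇒ r2c3=2.
Step 2. [r2c1∈{1}] only 1 remains possible at r2c1. So r2c1=1.
Step 3. [r1c2∈{3}] r1c2 is down to just 3. So r1c2=3.
Step 4. [r2c2∈{4}] r2c2 is down to just 4 ⇒ r2c2=4.
Step 5. [r4c1∈{3}] nothing but 3 survives at r4c1, so r4c1=3.
Step 6. [r1c3∈{1}] only 1 remains possible at r1c3, so r1c3=1.
Step 7. [r4c4∈{1}] nothing but 1 survives at r4c4 ⇒ r4c4=1.

Answer: 2 3 1 4 / 1 4 2 3 / 4 1 3 2 / 3 2 4 1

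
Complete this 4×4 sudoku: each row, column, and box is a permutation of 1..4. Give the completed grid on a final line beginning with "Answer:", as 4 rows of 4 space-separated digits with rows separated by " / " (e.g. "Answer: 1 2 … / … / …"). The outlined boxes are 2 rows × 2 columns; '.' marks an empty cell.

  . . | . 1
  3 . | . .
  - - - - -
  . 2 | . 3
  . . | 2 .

Step 1. [r2c3∈{4}] nothing but 4 survives at r2c3. So r2c3=4.
Step 2. [r3c1∈{1,4}] across row 3, 4 lands solely at r3c1 ⇒ r3c1=4.
Step 3. [r4c2∈{1,3}] across row 4, 3 lands solely at r4c2. So r4c2=3.
Step 4. [r4c1∈{1}] only 1 remains possible at r4c1, so r4c1=1.
Step 5. [r1c1∈{2}] r1c1 has the single candidate 2, so r1c1=2.
Step 6. [r4c4∈{4}] r4c4's peers cover all but 4, so r4c4=4.
Step 7. [r2c2∈{1}] r2c2's peers cover all but 1. So r2c2=1.
Step 8. [r1c2∈{4}] only 4 remains possible at r1c2, so r1c2=4.
Step 9. [r2c4∈{2}] r2c4's peers cover all but 2. So r2c4=2.
Step 10. [r3c3∈{1}] r3c3 has the single candidate 1 ⇒ r3c3=1.
Step 11. [r1c3∈{3}] only 3 remains possible at r1c3. So r1c3=3.

Answer: 2 4 3 1 / 3 1 4 2 / 4 2 1 3 / 1 3 2 4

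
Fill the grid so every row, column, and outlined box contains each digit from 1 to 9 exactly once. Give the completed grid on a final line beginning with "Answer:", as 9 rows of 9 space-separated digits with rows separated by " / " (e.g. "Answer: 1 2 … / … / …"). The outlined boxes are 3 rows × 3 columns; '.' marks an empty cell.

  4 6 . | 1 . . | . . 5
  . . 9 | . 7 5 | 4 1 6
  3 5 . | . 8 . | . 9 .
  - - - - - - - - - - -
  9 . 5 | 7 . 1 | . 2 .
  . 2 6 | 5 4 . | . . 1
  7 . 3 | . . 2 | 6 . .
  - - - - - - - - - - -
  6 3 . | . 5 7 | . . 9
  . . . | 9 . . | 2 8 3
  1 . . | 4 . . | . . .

Step 1. [r3c7∈{7}] r3c7 is down to just 7. So r3c7=7.
Step 2. [r2c2∈{8}] only 8 remains possible at r2c2. So r2c2=8.
Step 3. [r1c8∈{3}] only 3 remains possible at r1c8, so r1c8=3.
Step 4. [r9c8∈{5,6,7}] col 8 places 6 nowhere but r9c8, so r9c8=6.
Step 5. [r6c4∈{8}] only 8 remains possible at r6c4, so r6c4=8.
Step 6. [r7c4∈{2}] r7c4 has the single candidate 2 ⇒ r7c4=2.
Step 7. [r9c3∈{2,7,8}] 2 has one home in row 9: r9c3. So r9c3=2.
Step 8. [r4c2∈{4}] r4c2 is down to just 4. So r4c2=4.
Step 9. [r5c7∈{3,8,9}] in col 7, 9 fits only at r5c7, so r5c7=9.
Step 10. [r8c6∈{6}] nothing but 6 survives at r8c6 ⇒ r8c6=6.
Step 11. [r8c3∈{4,7}] r8c3 is the only open cell in row 8 admitting 4, so r8c3=4.
Step 12. [r5c6∈{3}] r5c6 has the single candidate 3. So r5c6=3.
Step 13. [r9c2∈{7,9}] row 9 places 9 nowhere but r9c2 ⇒ r9c2=9.
Step 14. [r7c8∈{4}] r7c8 is down to just 4. So r7c8=4.
Step 15. [r1c6∈{9}] nothing but 9 survives at r1c6 ⇒ r1c6=9.
Step 16. [r4c9∈{8}] nothing but 8 survives at r4c9, so r4c9=8.
Step 17. [r5c1∈{8}] r5c1 is down to just 8 ⇒ r5c1=8.
Step 18. [r9c6∈{8}] r9c6 has the single candidate 8 ⇒ r9c6=8.
Step 19. [r1c7∈{8}] r1c7's peers cover all but 8 ⇒ r1c7=8.
Step 20. [r8c1∈{5}] r8c1 is down to just 5 ⇒ r8c1=5.
Step 21. [r7c3∈{8}] r7c3 is down to just 8, so r7c3=8.
Step 22. [r4c7∈{3}] nothing but 3 survives at r4c7. So r4c7=3.
Step 23. [r2c1∈{2}] r2c1 is down to just 2. So r2c1=2.
Step 24. [r3c9∈{2}] nothing but 2 survives at r3c9 ⇒ r3c9=2.
Step 25. [r9c5∈{3}] nothing but 3 survives at r9c5 ⇒ r9c5=3.
Step 26. [r9c7∈{5}] r9c7 has the single candidate 5. So r9c7=5.
Step 27. [r6c9∈{4}] only 4 remains possible at r6c9. So r6c9=4.
Step 28. [r6c8∈{5}] only 5 remains possible at r6c8 ⇒ r6c8=5.
Step 29. [r8c5∈{1}] r8c5 has the single candidate 1 ⇒ r8c5=1.
Step 30. [r6c5∈{9}] r6c5 is down to just 9, so r6c5=9.
Step 31. [r5c8∈{7}] nothing but 7 survives at r5c8. So r5c8=7.
Step 32. [r3c3∈{1}] r3c3's peers cover all but 1 ⇒ r3c3=1.
Step 33. [r8c2∈{7}] r8c2 has the single candidate 7 ⇒ r8c2=7.
Step 34. [r1c3∈{7}] r1c3's peers cover all but 7, so r1c3=7.
Step 35. [r3c6∈{4}] r3c6's peers cover all but 4 ⇒ r3c6=4.
Step 36. [r6c2∈{1}] r6c2's peers cover all but 1. So r6c2=1.
Step 37. [r3c4∈{6}] only 6 remains possible at r3c4. So r3c4=6.
Step 38. [r9c9∈{7}] only 7 remains possible at r9c9, so r9c9=7.
Step 39. [r7c7∈{1}] r7c7 is down to just 1. So r7c7=1.
Step 40. [r2c4∈{3}] nothing but 3 survives at r2c4. So r2c4=3.
Step 41. [r4c5∈{6}] r4c5 is down to just 6 ⇒ r4c5=6.
Step 42. [r1c5∈{2}] r1c5 has the single candidate 2. So r1c5=2.

Answer: 4 6 7 1 2 9 8 3 5 / 2 8 9 3 7 5 4 1 6 / 3 5 1 6 8 4 7 9 2 / 9 4 5 7 6 1 3 2 8 / 8 2 6 5 4 3 9 7 1 / 7 1 3 8 9 2 6 5 4 / 6 3 8 2 5 7 1 4 9 / 5 7 4 9 1 6 2 8 3 / 1 9 2 4 3 8 5 6 7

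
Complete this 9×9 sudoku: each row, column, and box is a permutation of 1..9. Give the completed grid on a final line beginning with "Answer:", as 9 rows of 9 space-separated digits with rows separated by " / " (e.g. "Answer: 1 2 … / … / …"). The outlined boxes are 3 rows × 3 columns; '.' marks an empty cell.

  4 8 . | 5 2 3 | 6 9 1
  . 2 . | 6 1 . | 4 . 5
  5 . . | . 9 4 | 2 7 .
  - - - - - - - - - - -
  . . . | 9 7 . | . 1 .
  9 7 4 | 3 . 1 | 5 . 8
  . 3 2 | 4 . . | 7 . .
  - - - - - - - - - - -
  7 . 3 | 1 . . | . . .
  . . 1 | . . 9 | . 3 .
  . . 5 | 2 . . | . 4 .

Step 1. [r6c8∈{6}] r6c8 is down to just 6, so r6c8=6.
Step 2. [r8c5∈{4,5,6,8}] row 8 places 5 nowhere but r8c5. So r8c5=5.
Step 3. [r8c7∈{8}] only 8 remains possible at r8c7. So r8c7=8.
Step 4. [r6c5∈{8}] r6c5 is down to just 8 ⇒ r6c5=8.
Step 5. [r7c7∈{9}] only 9 remains possible at r7c7. So r7c7=9.
Step 6. [r5c5∈{6}] r5c5 is down to just 6, so r5c5=6.
Step 7. [r9c1∈{6,8}] r9c1 is the only open cell in box 7 admitting 8 ⇒ r9c1=8.
Step 8. [r4c1∈{6}] nothing but 6 survives at r4c1. So r4c1=6.
Step 9. [r2c6∈{7,8}] box 2 places 7 nowhere but r2c6 ⇒ r2c6=7.
Step 10. [r9c6∈{6}] only 6 remains possible at r9c6. So r9c6=6.
Step 11. [r8c2∈{4,6}] 4 has one home in row 8: r8c2, so r8c2=4.
Step 12. [r8c9∈{2,6,7}] row 8 places 6 nowhere but r8c9 ⇒ r8c9=6.
Step 13. [r4c6∈{2,5}] 2 has one home in col 6: r4c6, so r4c6=2.
Step 14. [r7c2∈{6}] r7c2's peers cover all but 6, so r7c2=6.
Step 15. [r4c9∈{3,4}] across row 4, 4 lands solely at r4c9. So r4c9=4.
Step 16. [r5c8∈{2}] r5c8 has the single candidate 2. So r5c8=2.
Step 17. [r9c2∈{9}] r9c2's peers cover all but 9 ⇒ r9c2=9.
Step 18. [r7c5∈{4}] r7c5 is down to just 4, so r7c5=4.
Step 19. [r1c3∈{7}] r1c3's peers cover all but 7, so r1c3=7.
Step 20. [r2c8∈{8}] nothing but 8 survives at r2c8 ⇒ r2c8=8.
Step 21. [r6c9∈{9}] nothing but 9 survives at r6c9 ⇒ r6c9=9.
Step 22. [r8c1∈{2}] r8c1 is down to just 2. So r8c1=2.
Step 23. [r9c5∈{3}] r9c5's peers cover all but 3 ⇒ r9c5=3.
Step 24. [r3c4∈{8}] r3c4's peers cover all but 8 ⇒ r3c4=8.
Step 25. [r6c1∈{1}] r6c1 has the single candidate 1. So r6c1=1.
Step 26. [r7c9∈{2}] r7c9's peers cover all but 2, so r7c9=2.
Step 27. [r3c9∈{3}] r3c9's peers cover all but 3 ⇒ r3c9=3.
Step 28. [r2c1∈{3}] nothing but 3 survives at r2c1 ⇒ r2c1=3.
Step 29. [r4c7∈{3}] only 3 remains possible at r4c7, so r4c7=3.
Step 30. [r9c9∈{7}] r9c9's peers cover all but 7, so r9c9=7.
Step 31. [r3c3∈{6}] r3c3 is down to just 6. So r3c3=6.
Step 32. [r8c4∈{7}] r8c4 has the single candidate 7, so r8c4=7.
Step 33. [r7c8∈{5}] r7c8 has the single candidate 5. So r7c8=5.
Step 34. [r9c7∈{1}] r9c7's peers cover all but 1. So r9c7=1.
Step 35. [r3c2∈{1}] r3c2 has the single candidate 1. So r3c2=1.
Step 36. [r7c6∈{8}] r7c6 has the single candidate 8. So r7c6=8.
Step 37. [r4c2∈{5}] r4c2 has the single candidate 5, so r4c2=5.
Step 38. [r2c3∈{9}] r2c3 has the single candidate 9. So r2c3=9.
Step 39. [r4c3∈{8}] nothing but 8 survives at r4c3 ⇒ r4c3=8.
Step 40. [r6c6∈{5}] r6c6 has the single candidate 5, so r6c6=5.

Answer: 4 8 7 5 2 3 6 9 1 / 3 2 9 6 1 7 4 8 5 / 5 1 6 8 9 4 2 7 3 / 6 5 8 9 7 2 3 1 4 / 9 7 4 3 6 1 5 2 8 / 1 3 2 4 8 5 7 6 9 / 7 6 3 1 4 8 9 5 2 / 2 4 1 7 5 9 8 3 6 / 8 9 5 2 3 6 1 4 7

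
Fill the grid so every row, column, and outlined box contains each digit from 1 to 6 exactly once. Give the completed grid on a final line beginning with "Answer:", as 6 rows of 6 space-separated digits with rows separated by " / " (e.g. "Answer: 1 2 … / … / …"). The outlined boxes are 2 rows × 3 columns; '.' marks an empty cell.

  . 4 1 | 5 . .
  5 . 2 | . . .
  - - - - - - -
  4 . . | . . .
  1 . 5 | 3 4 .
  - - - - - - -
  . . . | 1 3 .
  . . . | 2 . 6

Step 1. [r4c2∈{2,6}] row 4 places 6 nowhere but r4c2 ⇒ r4c2=6.
Step 2. [r3c2∈{2,3}] 2 has one home in box 3: r3c2. So r3c2=2.
Step 3. [r2c2∈{3}] r2c2 has the single candidate 3. So r2c2=3.
Step 4. [r6c5∈{5}] r6c5's peers cover all but 5, so r6c5=5.
Step 5. [r3c4∈{6}] r3c4's peers cover all but 6 ⇒ r3c4=6.
Step 6. [r1c5∈{2,6}] 2 has one home in col 5: r1c5, so r1c5=2.
Step 7. [r5c6∈{4}] r5c6 is down to just 4. So r5c6=4.
Step 8. [r2c6∈{1}] r2c6's peers cover all but 1. So r2c6=1.
Step 9. [r5c3∈{6}] r5c3's peers cover all but 6. So r5c3=6.
Step 10. [r3c3∈{3}] r3c3 is down to just 3 ⇒ r3c3=3.
Step 11. [r3c6∈{5}] r3c6 has the single candidate 5 ⇒ r3c6=5.
Step 12. [r2c4∈{4}] r2c4 has the single candidate 4 ⇒ r2c4=4.
Step 13. [r5c2∈{5}] r5c2 is down to just 5 ⇒ r5c2=5.
Step 14. [r4c6∈{2}] r4c6 is down to just 2. So r4c6=2.
Step 15. [r6c3∈{4}] r6c3's peers cover all but 4, so r6c3=4.
Step 16. [r6c1∈{3}] only 3 remains possible at r6c1 ⇒ r6c1=3.
Step 17. [r2c5∈{6}] r2c5 has the single candidate 6 ⇒ r2c5=6.
Step 18. [r1c1∈{6}] only 6 remains possible at r1c1. So r1c1=6.
Step 19. [r5c1∈{2}] only 2 remains possible at r5c1 ⇒ r5c1=2.
Step 20. [r3c5∈{1}] nothing but 1 survives at r3c5 ⇒ r3c5=1.
Step 21. [r6c2∈{1}] r6c2 is down to just 1, so r6c2=1.
Step 22. [r1c6∈{3}] r1c6's peers cover all but 3 ⇒ r1c6=3.

Answer: 6 4 1 5 2 3 / 5 3 2 4 6 1 / 4 2 3 6 1 5 / 1 6 5 3 4 2 / 2 5 6 1 3 4 / 3 1 4 2 5 6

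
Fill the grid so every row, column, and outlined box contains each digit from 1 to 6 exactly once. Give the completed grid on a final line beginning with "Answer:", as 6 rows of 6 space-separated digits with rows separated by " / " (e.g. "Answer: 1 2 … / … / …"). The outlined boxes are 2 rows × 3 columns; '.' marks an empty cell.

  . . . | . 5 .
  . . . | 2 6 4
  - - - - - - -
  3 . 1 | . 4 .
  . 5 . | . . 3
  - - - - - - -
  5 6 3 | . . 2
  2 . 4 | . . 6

Step 1. [r6c2∈{1}] only 1 remains possible at r6c2, so r6c2=1.
Step 2. [r1c4∈{1,3}] in box 2, 3 fits only at r1c4, so r1c4=3.
Step 3. [r1c2∈{2,4}] 4 has one home in col 2: r1c2, so r1c2=4.
Step 4. [r4c5∈{1,2}] 2 has one home in col 5: r4c5. So r4c5=2.
Step 5. [r4c3∈{6}] only 6 remains possible at r4c3 ⇒ r4c3=6.
Step 6. [r3c4∈{5,6}] row 3 places 6 nowhere but r3c4, so r3c4=6.
Step 7. [r4c4∈{1}] r4c4 is down to just 1 ⇒ r4c4=1.
Step 8. [r2c1∈{1}] only 1 remains possible at r2c1. So r2c1=1.
Step 9. [r6c5∈{3}] only 3 remains possible at r6c5. So r6c5=3.
Step 10. [r3c2∈{2}] nothing but 2 survives at r3c2, so r3c2=2.
Step 11. [r1c3∈{2}] r1c3 is down to just 2. So r1c3=2.
Step 12. [r6c4∈{5}] only 5 remains possible at r6c4. So r6c4=5.
Step 13. [r2c2∈{3}] r2c2's peers cover all but 3, so r2c2=3.
Step 14. [r5c4∈{4}] r5c4 is down to just 4 ⇒ r5c4=4.
Step 15. [r3c6∈{5}] nothing but 5 survives at r3c6, so r3c6=5.
Step 16. [r4c1∈{4}] only 4 remains possible at r4c1 ⇒ r4c1=4.
Step 17. [r1c6∈{1}] r1c6's peers cover all but 1. So r1c6=1.
Step 18. [r5c5∈{1}] nothing but 1 survives at r5c5 ⇒ r5c5=1.
Step 19. [r1c1∈{6}] r1c1's peers cover all but 6. So r1c1=6.
Step 20. [r2c3∈{5}] r2c3's peers cover all but 5 ⇒ r2c3=5.

Answer: 6 4 2 3 5 1 / 1 3 5 2 6 4 / 3 2 1 6 4 5 / 4 5 6 1 2 3 / 5 6 3 4 1 2 / 2 1 4 5 3 6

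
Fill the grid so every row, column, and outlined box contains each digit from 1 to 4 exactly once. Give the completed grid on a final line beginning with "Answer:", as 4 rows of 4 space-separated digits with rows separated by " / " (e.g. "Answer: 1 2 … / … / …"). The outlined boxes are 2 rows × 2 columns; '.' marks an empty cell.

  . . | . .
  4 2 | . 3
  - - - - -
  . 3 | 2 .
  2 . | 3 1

Step 1. [r1c2∈{1}] nothing but 1 survives at r1c2, so r1c2=1.
Step 2. [r1c4∈{2,4}] 2 has one home in row 1: r1c4 ⇒ r1c4=2.
Step 3. [r4c2∈{4}] only 4 remains possible at r4c2. So r4c2=4.
Step 4. [r2c3∈{1}] only 1 remains possible at r2c3 ⇒ r2c3=1.
Step 5. [r3c1∈{1}] r3c1 is down to just 1. So r3c1=1.
Step 6. [r3c4∈{4}] nothing but 4 survives at r3c4, so r3c4=4.
Step 7. [r1c3∈{4}] nothing but 4 survives at r1c3, so r1c3=4.
Step 8. [r1c1∈{3}] only 3 remains possible at r1c1. So r1c1=3.

Answer: 3 1 4 2 / 4 2 1 3 / 1 3 2 4 / 2 4 3 1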